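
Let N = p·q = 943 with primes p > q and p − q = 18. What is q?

23

Since p = q + 18, we have 943 = q(q + 18), so q² + 18q − 943 = 0.
Discriminant: 18² + 4·943 = 324 + 3772 = 4096; √4096 = 64.
q = (−18 + 64)/2 = 23, and p = q + 18 = 41.
Check: 23 · 41 = 943.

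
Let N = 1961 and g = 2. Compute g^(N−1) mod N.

2^1 ≡ 2 (mod 1961)
2^2 ≡ 2^2 = 4 ≡ 4 (mod 1961)
2^4 ≡ 4^2 = 16 ≡ 16 (mod 1961)
2^8 ≡ 16^2 = 256 ≡ 256 (mod 1961)
2^16 ≡ 256^2 = 65536 ≡ 823 (mod 1961)
2^32 ≡ 823^2 = 677329 ≡ 784 (mod 1961)
2^64 ≡ 784^2 = 614656 ≡ 863 (mod 1961)
2^128 ≡ 863^2 = 744769 ≡ 1550 (mod 1961)
2^256 ≡ 1550^2 = 2402500 ≡ 275 (mod 1961)
2^512 ≡ 275^2 = 75625 ≡ 1107 (mod 1961)
2^1024 ≡ 1107^2 = 1225449 ≡ 1785 (mod 1961)
1960 = 1024 + 512 + 256 + 128 + 32 + 8 in binary powers of 2.
So 2^1960 ≡ 1785 · 1107 · 275 · 1550 · 784 · 256 ≡ 1785 (mod 1961).
Since 1785 ≠ 1, base 2 is a Fermat witness: 1961 is composite.

1785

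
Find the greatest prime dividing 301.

43

301 = 7 · 43
43 is prime.
So 301 = 7 · 43; the largest prime factor is 43.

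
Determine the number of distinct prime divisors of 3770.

4

3770 = 2 · 1885
1885 = 5 · 377
377 = 13 · 29
3770 = 2 · 5 · 13 · 29, which has 4 distinct prime factors.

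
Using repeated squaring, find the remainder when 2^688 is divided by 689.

2^1 ≡ 2 (mod 689)
2^2 ≡ 2^2 = 4 ≡ 4 (mod 689)
2^4 ≡ 4^2 = 16 ≡ 16 (mod 689)
2^8 ≡ 16^2 = 256 ≡ 256 (mod 689)
2^16 ≡ 256^2 = 65536 ≡ 81 (mod 689)
2^32 ≡ 81^2 = 6561 ≡ 360 (mod 689)
2^64 ≡ 360^2 = 129600 ≡ 68 (mod 689)
2^128 ≡ 68^2 = 4624 ≡ 490 (mod 689)
2^256 ≡ 490^2 = 240100 ≡ 328 (mod 689)
2^512 ≡ 328^2 = 107584 ≡ 100 (mod 689)
688 = 512 + 128 + 32 + 16 in binary powers of 2.
So 2^688 ≡ 100 · 490 · 360 · 81 ≡ 68 (mod 689).
Since 68 ≠ 1, base 2 is a Fermat witness: 689 is composite.

68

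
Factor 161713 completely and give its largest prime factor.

161713 = 23 · 7031
7031 = 79 · 89
89 is prime.
So 161713 = 23 · 79 · 89; the largest prime factor is 89.

89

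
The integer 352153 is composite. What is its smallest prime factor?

23

352153 is odd.
Digit sum 19, not divisible by 3.
Ends in 3: not divisible by 5.
7: 352153 = 7·50307 + 4
11: 352153 = 11·32013 + 10
13: 352153 = 13·27088 + 9
17: 352153 = 17·20714 + 15
19: 352153 = 19·18534 + 7
23: 352153 = 23·15311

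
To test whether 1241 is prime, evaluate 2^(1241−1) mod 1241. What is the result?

1004

2^1 ≡ 2 (mod 1241)
2^2 ≡ 2^2 = 4 ≡ 4 (mod 1241)
2^4 ≡ 4^2 = 16 ≡ 16 (mod 1241)
2^8 ≡ 16^2 = 256 ≡ 256 (mod 1241)
2^16 ≡ 256^2 = 65536 ≡ 1004 (mod 1241)
2^32 ≡ 1004^2 = 1008016 ≡ 324 (mod 1241)
2^64 ≡ 324^2 = 104976 ≡ 732 (mod 1241)
2^128 ≡ 732^2 = 535824 ≡ 953 (mod 1241)
2^256 ≡ 953^2 = 908209 ≡ 1038 (mod 1241)
2^512 ≡ 1038^2 = 1077444 ≡ 256 (mod 1241)
2^1024 ≡ 256^2 = 65536 ≡ 1004 (mod 1241)
1240 = 1024 + 128 + 64 + 16 + 8 in binary powers of 2.
So 2^1240 ≡ 1004 · 953 · 732 · 1004 · 256 ≡ 1004 (mod 1241).
Since 1004 ≠ 1, base 2 is a Fermat witness: 1241 is composite.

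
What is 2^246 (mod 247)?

220

2^1 ≡ 2 (mod 247)
2^2 ≡ 2^2 = 4 ≡ 4 (mod 247)
2^4 ≡ 4^2 = 16 ≡ 16 (mod 247)
2^8 ≡ 16^2 = 256 ≡ 9 (mod 247)
2^16 ≡ 9^2 = 81 ≡ 81 (mod 247)
2^32 ≡ 81^2 = 6561 ≡ 139 (mod 247)
2^64 ≡ 139^2 = 19321 ≡ 55 (mod 247)
2^128 ≡ 55^2 = 3025 ≡ 61 (mod 247)
246 = 128 + 64 + 32 + 16 + 4 + 2 in binary powers of 2.
So 2^246 ≡ 61 · 55 · 139 · 81 · 16 · 4 ≡ 220 (mod 247).
Since 220 ≠ 1, base 2 is a Fermat witness: 247 is composite.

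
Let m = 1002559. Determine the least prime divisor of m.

29

1002559 is odd.
Digit sum 22, not divisible by 3.
Ends in 9: not divisible by 5.
7: 1002559 = 7·143222 + 5
11: 1002559 = 11·91141 + 8
13: 1002559 = 13·77119 + 12
17: 1002559 = 17·58974 + 1
19: 1002559 = 19·52766 + 5
23: 1002559 = 23·43589 + 12
29: 1002559 = 29·34571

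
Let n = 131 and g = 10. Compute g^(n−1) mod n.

10^1 ≡ 10 (mod 131)
10^2 ≡ 10^2 = 100 ≡ 100 (mod 131)
10^4 ≡ 100^2 = 10000 ≡ 44 (mod 131)
10^8 ≡ 44^2 = 1936 ≡ 102 (mod 131)
10^16 ≡ 102^2 = 10404 ≡ 55 (mod 131)
10^32 ≡ 55^2 = 3025 ≡ 12 (mod 131)
10^64 ≡ 12^2 = 144 ≡ 13 (mod 131)
10^128 ≡ 13^2 = 169 ≡ 38 (mod 131)
130 = 128 + 2 in binary powers of 2.
So 10^130 ≡ 38 · 100 ≡ 1 (mod 131).
Since the result is 1, base 10 gives no evidence that 131 is composite.

1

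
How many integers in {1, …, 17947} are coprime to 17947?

17680

Factor: 17947 = 131 · 137.
φ(17947) = (131−1) · (137−1) = 130 · 136 = 17680.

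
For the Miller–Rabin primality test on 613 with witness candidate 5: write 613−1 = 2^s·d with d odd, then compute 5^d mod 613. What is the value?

35

613 − 1 = 612 = 2^2 · 153, so d = 153.
5^1 ≡ 5 (mod 613)
5^2 ≡ 5^2 = 25 ≡ 25 (mod 613)
5^4 ≡ 25^2 = 625 ≡ 12 (mod 613)
5^8 ≡ 12^2 = 144 ≡ 144 (mod 613)
5^16 ≡ 144^2 = 20736 ≡ 507 (mod 613)
5^32 ≡ 507^2 = 257049 ≡ 202 (mod 613)
5^64 ≡ 202^2 = 40804 ≡ 346 (mod 613)
5^128 ≡ 346^2 = 119716 ≡ 181 (mod 613)
153 = 128 + 16 + 8 + 1 in binary powers of 2.
So 5^153 ≡ 181 · 507 · 144 · 5 ≡ 35 (mod 613).
Squaring chain: 35 → 612; reaches −1, so base 5 does not prove 613 composite.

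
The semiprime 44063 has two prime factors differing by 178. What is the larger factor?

Since p = q + 178, we have 44063 = q(q + 178), so q² + 178q − 44063 = 0.
Discriminant: 178² + 4·44063 = 31684 + 176252 = 207936; √207936 = 456.
q = (−178 + 456)/2 = 139, and p = q + 178 = 317.
Check: 139 · 317 = 44063.

317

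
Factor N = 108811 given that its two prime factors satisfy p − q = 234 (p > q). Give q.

233

Since p = q + 234, we have 108811 = q(q + 234), so q² + 234q − 108811 = 0.
Discriminant: 234² + 4·108811 = 54756 + 435244 = 490000; √490000 = 700.
q = (−234 + 700)/2 = 233, and p = q + 234 = 467.
Check: 233 · 467 = 108811.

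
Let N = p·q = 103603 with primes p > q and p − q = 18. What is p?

Since p = q + 18, we have 103603 = q(q + 18), so q² + 18q − 103603 = 0.
Discriminant: 18² + 4·103603 = 324 + 414412 = 414736; √414736 = 644.
q = (−18 + 644)/2 = 313, and p = q + 18 = 331.
Check: 313 · 331 = 103603.

331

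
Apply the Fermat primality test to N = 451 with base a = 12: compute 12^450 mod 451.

12^1 ≡ 12 (mod 451)
12^2 ≡ 12^2 = 144 ≡ 144 (mod 451)
12^4 ≡ 144^2 = 20736 ≡ 441 (mod 451)
12^8 ≡ 441^2 = 194481 ≡ 100 (mod 451)
12^16 ≡ 100^2 = 10000 ≡ 78 (mod 451)
12^32 ≡ 78^2 = 6084 ≡ 221 (mod 451)
12^64 ≡ 221^2 = 48841 ≡ 133 (mod 451)
12^128 ≡ 133^2 = 17689 ≡ 100 (mod 451)
12^256 ≡ 100^2 = 10000 ≡ 78 (mod 451)
450 = 256 + 128 + 64 + 2 in binary powers of 2.
So 12^450 ≡ 78 · 100 · 133 · 144 ≡ 419 (mod 451).
Since 419 ≠ 1, base 12 is a Fermat witness: 451 is composite.

419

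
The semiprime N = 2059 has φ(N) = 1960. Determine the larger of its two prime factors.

71

φ(n) = (p−1)(q−1) = n − (p+q) + 1, so p + q = 2059 − 1960 + 1 = 100.
p and q are the roots of t² − 100t + 2059 = 0.
Discriminant: 100² − 4·2059 = 10000 − 8236 = 1764; √1764 = 42.
q = (100 − 42)/2 = 29, p = (100 + 42)/2 = 71.
Check: 29 · 71 = 2059.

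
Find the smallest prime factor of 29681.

29681 is odd.
Digit sum 26, not divisible by 3.
Ends in 1: not divisible by 5.
7: 29681 = 7·4240 + 1
11: 29681 = 11·2698 + 3
13: 29681 = 13·2283 + 2
17: 29681 = 17·1745 + 16
19: 29681 = 19·1562 + 3
23: 29681 = 23·1290 + 11
29: 29681 = 29·1023 + 14
31: 29681 = 31·957 + 14
37: 29681 = 37·802 + 7
41: 29681 = 41·723 + 38
43: 29681 = 43·690 + 11
47: 29681 = 47·631 + 24
53: 29681 = 53·560 + 1
59: 29681 = 59·503 + 4
61: 29681 = 61·486 + 35
67: 29681 = 67·443

67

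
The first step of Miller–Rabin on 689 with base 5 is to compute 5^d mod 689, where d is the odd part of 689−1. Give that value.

359

689 − 1 = 688 = 2^4 · 43, so d = 43.
5^1 ≡ 5 (mod 689)
5^2 ≡ 5^2 = 25 ≡ 25 (mod 689)
5^4 ≡ 25^2 = 625 ≡ 625 (mod 689)
5^8 ≡ 625^2 = 390625 ≡ 651 (mod 689)
5^16 ≡ 651^2 = 423801 ≡ 66 (mod 689)
5^32 ≡ 66^2 = 4356 ≡ 222 (mod 689)
43 = 32 + 8 + 2 + 1 in binary powers of 2.
So 5^43 ≡ 222 · 651 · 25 · 5 ≡ 359 (mod 689).
Squaring chain: 359 → 38 → 66 → 222; never reaches −1, so base 5 is a Miller–Rabin witness that 689 is composite.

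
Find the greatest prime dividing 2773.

59

2773 = 47 · 59
59 is prime.
So 2773 = 47 · 59; the largest prime factor is 59.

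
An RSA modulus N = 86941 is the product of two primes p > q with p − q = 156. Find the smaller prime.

Since p = q + 156, we have 86941 = q(q + 156), so q² + 156q − 86941 = 0.
Discriminant: 156² + 4·86941 = 24336 + 347764 = 372100; √372100 = 610.
q = (−156 + 610)/2 = 227, and p = q + 156 = 383.
Check: 227 · 383 = 86941.

227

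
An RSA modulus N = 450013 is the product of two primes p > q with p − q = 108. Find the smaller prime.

619

Since p = q + 108, we have 450013 = q(q + 108), so q² + 108q − 450013 = 0.
Discriminant: 108² + 4·450013 = 11664 + 1800052 = 1811716; √1811716 = 1346.
q = (−108 + 1346)/2 = 619, and p = q + 108 = 727.
Check: 619 · 727 = 450013.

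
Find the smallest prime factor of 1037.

1037 is odd.
Digit sum 11, not divisible by 3.
Ends in 7: not divisible by 5.
7: 1037 = 7·148 + 1
11: 1037 = 11·94 + 3
13: 1037 = 13·79 + 10
17: 1037 = 17·61

17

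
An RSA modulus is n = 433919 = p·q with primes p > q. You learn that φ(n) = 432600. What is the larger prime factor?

701

φ(n) = (p−1)(q−1) = n − (p+q) + 1, so p + q = 433919 − 432600 + 1 = 1320.
p and q are the roots of t² − 1320t + 433919 = 0.
Discriminant: 1320² − 4·433919 = 1742400 − 1735676 = 6724; √6724 = 82.
q = (1320 − 82)/2 = 619, p = (1320 + 82)/2 = 701.
Check: 619 · 701 = 433919.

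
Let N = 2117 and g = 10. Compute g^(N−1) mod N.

10^1 ≡ 10 (mod 2117)
10^2 ≡ 10^2 = 100 ≡ 100 (mod 2117)
10^4 ≡ 100^2 = 10000 ≡ 1532 (mod 2117)
10^8 ≡ 1532^2 = 2347024 ≡ 1388 (mod 2117)
10^16 ≡ 1388^2 = 1926544 ≡ 74 (mod 2117)
10^32 ≡ 74^2 = 5476 ≡ 1242 (mod 2117)
10^64 ≡ 1242^2 = 1542564 ≡ 1388 (mod 2117)
10^128 ≡ 1388^2 = 1926544 ≡ 74 (mod 2117)
10^256 ≡ 74^2 = 5476 ≡ 1242 (mod 2117)
10^512 ≡ 1242^2 = 1542564 ≡ 1388 (mod 2117)
10^1024 ≡ 1388^2 = 1926544 ≡ 74 (mod 2117)
10^2048 ≡ 74^2 = 5476 ≡ 1242 (mod 2117)
2116 = 2048 + 64 + 4 in binary powers of 2.
So 10^2116 ≡ 1242 · 1388 · 1532 ≡ 364 (mod 2117).
Since 364 ≠ 1, base 10 is a Fermat witness: 2117 is composite.

364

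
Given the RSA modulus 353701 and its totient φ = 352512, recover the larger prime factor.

φ(n) = (p−1)(q−1) = n − (p+q) + 1, so p + q = 353701 − 352512 + 1 = 1190.
p and q are the roots of t² − 1190t + 353701 = 0.
Discriminant: 1190² − 4·353701 = 1416100 − 1414804 = 1296; √1296 = 36.
q = (1190 − 36)/2 = 577, p = (1190 + 36)/2 = 613.
Check: 577 · 613 = 353701.

613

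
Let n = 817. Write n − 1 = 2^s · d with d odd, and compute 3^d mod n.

817 − 1 = 816 = 2^4 · 51, so d = 51.
3^1 ≡ 3 (mod 817)
3^2 ≡ 3^2 = 9 ≡ 9 (mod 817)
3^4 ≡ 9^2 = 81 ≡ 81 (mod 817)
3^8 ≡ 81^2 = 6561 ≡ 25 (mod 817)
3^16 ≡ 25^2 = 625 ≡ 625 (mod 817)
3^32 ≡ 625^2 = 390625 ≡ 99 (mod 817)
51 = 32 + 16 + 2 + 1 in binary powers of 2.
So 3^51 ≡ 99 · 625 · 9 · 3 ≡ 677 (mod 817).
Squaring chain: 677 → 809 → 64 → 11; never reaches −1, so base 3 is a Miller–Rabin witness that 817 is composite.

677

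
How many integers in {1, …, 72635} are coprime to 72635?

Factor: 72635 = 5 · 73 · 199.
φ(72635) = (5−1) · (73−1) · (199−1) = 4 · 72 · 198 = 57024.

57024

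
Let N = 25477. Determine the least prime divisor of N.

73

25477 is odd.
Digit sum 25, not divisible by 3.
Ends in 7: not divisible by 5.
7: 25477 = 7·3639 + 4
11: 25477 = 11·2316 + 1
13: 25477 = 13·1959 + 10
17: 25477 = 17·1498 + 11
19: 25477 = 19·1340 + 17
23: 25477 = 23·1107 + 16
29: 25477 = 29·878 + 15
31: 25477 = 31·821 + 26
37: 25477 = 37·688 + 21
41: 25477 = 41·621 + 16
43: 25477 = 43·592 + 21
47: 25477 = 47·542 + 3
53: 25477 = 53·480 + 37
59: 25477 = 59·431 + 48
61: 25477 = 61·417 + 40
67: 25477 = 67·380 + 17
71: 25477 = 71·358 + 59
73: 25477 = 73·349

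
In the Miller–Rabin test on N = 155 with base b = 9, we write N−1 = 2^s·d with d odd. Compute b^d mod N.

155 − 1 = 154 = 2^1 · 77, so d = 77.
9^1 ≡ 9 (mod 155)
9^2 ≡ 9^2 = 81 ≡ 81 (mod 155)
9^4 ≡ 81^2 = 6561 ≡ 51 (mod 155)
9^8 ≡ 51^2 = 2601 ≡ 121 (mod 155)
9^16 ≡ 121^2 = 14641 ≡ 71 (mod 155)
9^32 ≡ 71^2 = 5041 ≡ 81 (mod 155)
9^64 ≡ 81^2 = 6561 ≡ 51 (mod 155)
77 = 64 + 8 + 4 + 1 in binary powers of 2.
So 9^77 ≡ 51 · 121 · 51 · 9 ≡ 19 (mod 155).
Squaring chain: 19; never reaches −1, so base 9 is a Miller–Rabin witness that 155 is composite.

19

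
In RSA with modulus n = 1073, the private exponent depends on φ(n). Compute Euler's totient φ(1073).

Factor: 1073 = 29 · 37.
φ(1073) = (29−1) · (37−1) = 28 · 36 = 1008.

1008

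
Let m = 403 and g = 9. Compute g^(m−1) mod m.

9^1 ≡ 9 (mod 403)
9^2 ≡ 9^2 = 81 ≡ 81 (mod 403)
9^4 ≡ 81^2 = 6561 ≡ 113 (mod 403)
9^8 ≡ 113^2 = 12769 ≡ 276 (mod 403)
9^16 ≡ 276^2 = 76176 ≡ 9 (mod 403)
9^32 ≡ 9^2 = 81 ≡ 81 (mod 403)
9^64 ≡ 81^2 = 6561 ≡ 113 (mod 403)
9^128 ≡ 113^2 = 12769 ≡ 276 (mod 403)
9^256 ≡ 276^2 = 76176 ≡ 9 (mod 403)
402 = 256 + 128 + 16 + 2 in binary powers of 2.
So 9^402 ≡ 9 · 276 · 9 · 81 ≡ 157 (mod 403).
Since 157 ≠ 1, base 9 is a Fermat witness: 403 is composite.

157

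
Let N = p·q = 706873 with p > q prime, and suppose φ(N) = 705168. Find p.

φ(n) = (p−1)(q−1) = n − (p+q) + 1, so p + q = 706873 − 705168 + 1 = 1706.
p and q are the roots of t² − 1706t + 706873 = 0.
Discriminant: 1706² − 4·706873 = 2910436 − 2827492 = 82944; √82944 = 288.
q = (1706 − 288)/2 = 709, p = (1706 + 288)/2 = 997.
Check: 709 · 997 = 706873.

997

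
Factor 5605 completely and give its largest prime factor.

59

5605 = 5 · 1121
1121 = 19 · 59
59 is prime.
So 5605 = 5 · 19 · 59; the largest prime factor is 59.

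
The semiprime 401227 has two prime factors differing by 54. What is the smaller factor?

607

Since p = q + 54, we have 401227 = q(q + 54), so q² + 54q − 401227 = 0.
Discriminant: 54² + 4·401227 = 2916 + 1604908 = 1607824; √1607824 = 1268.
q = (−54 + 1268)/2 = 607, and p = q + 54 = 661.
Check: 607 · 661 = 401227.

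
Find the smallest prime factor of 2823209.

59

2823209 is odd.
Digit sum 26, not divisible by 3.
Ends in 9: not divisible by 5.
7: 2823209 = 7·403315 + 4
11: 2823209 = 11·256655 + 4
13: 2823209 = 13·217169 + 12
17: 2823209 = 17·166071 + 2
19: 2823209 = 19·148589 + 18
23: 2823209 = 23·122748 + 5
29: 2823209 = 29·97352 + 1
31: 2823209 = 31·91071 + 8
37: 2823209 = 37·76302 + 35
41: 2823209 = 41·68858 + 31
43: 2823209 = 43·65656 + 1
47: 2823209 = 47·60068 + 13
53: 2823209 = 53·53268 + 5
59: 2823209 = 59·47851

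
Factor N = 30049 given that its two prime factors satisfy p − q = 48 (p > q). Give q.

Since p = q + 48, we have 30049 = q(q + 48), so q² + 48q − 30049 = 0.
Discriminant: 48² + 4·30049 = 2304 + 120196 = 122500; √122500 = 350.
q = (−48 + 350)/2 = 151, and p = q + 48 = 199.
Check: 151 · 199 = 30049.

151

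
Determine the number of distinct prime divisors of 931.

2

931 = 7^2 · 19
931 = 7^2 · 19, which has 2 distinct prime factors.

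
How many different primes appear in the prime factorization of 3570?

5

3570 = 2 · 1785
1785 = 3 · 595
595 = 5 · 119
119 = 7 · 17
3570 = 2 · 3 · 5 · 7 · 17, which has 5 distinct prime factors.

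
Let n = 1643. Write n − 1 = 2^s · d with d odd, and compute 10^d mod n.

577

1643 − 1 = 1642 = 2^1 · 821, so d = 821.
10^1 ≡ 10 (mod 1643)
10^2 ≡ 10^2 = 100 ≡ 100 (mod 1643)
10^4 ≡ 100^2 = 10000 ≡ 142 (mod 1643)
10^8 ≡ 142^2 = 20164 ≡ 448 (mod 1643)
10^16 ≡ 448^2 = 200704 ≡ 258 (mod 1643)
10^32 ≡ 258^2 = 66564 ≡ 844 (mod 1643)
10^64 ≡ 844^2 = 712336 ≡ 917 (mod 1643)
10^128 ≡ 917^2 = 840889 ≡ 1316 (mod 1643)
10^256 ≡ 1316^2 = 1731856 ≡ 134 (mod 1643)
10^512 ≡ 134^2 = 17956 ≡ 1526 (mod 1643)
821 = 512 + 256 + 32 + 16 + 4 + 1 in binary powers of 2.
So 10^821 ≡ 1526 · 134 · 844 · 258 · 142 · 10 ≡ 577 (mod 1643).
Squaring chain: 577; never reaches −1, so base 10 is a Miller–Rabin witness that 1643 is composite.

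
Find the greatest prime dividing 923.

923 = 13 · 71
71 is prime.
So 923 = 13 · 71; the largest prime factor is 71.

71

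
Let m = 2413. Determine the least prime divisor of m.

19

2413 is odd.
Digit sum 10, not divisible by 3.
Ends in 3: not divisible by 5.
7: 2413 = 7·344 + 5
11: 2413 = 11·219 + 4
13: 2413 = 13·185 + 8
17: 2413 = 17·141 + 16
19: 2413 = 19·127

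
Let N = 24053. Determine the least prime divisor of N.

67

24053 is odd.
Digit sum 14, not divisible by 3.
Ends in 3: not divisible by 5.
7: 24053 = 7·3436 + 1
11: 24053 = 11·2186 + 7
13: 24053 = 13·1850 + 3
17: 24053 = 17·1414 + 15
19: 24053 = 19·1265 + 18
23: 24053 = 23·1045 + 18
29: 24053 = 29·829 + 12
31: 24053 = 31·775 + 28
37: 24053 = 37·650 + 3
41: 24053 = 41·586 + 27
43: 24053 = 43·559 + 16
47: 24053 = 47·511 + 36
53: 24053 = 53·453 + 44
59: 24053 = 59·407 + 40
61: 24053 = 61·394 + 19
67: 24053 = 67·359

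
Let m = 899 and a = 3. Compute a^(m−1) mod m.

38

3^1 ≡ 3 (mod 899)
3^2 ≡ 3^2 = 9 ≡ 9 (mod 899)
3^4 ≡ 9^2 = 81 ≡ 81 (mod 899)
3^8 ≡ 81^2 = 6561 ≡ 268 (mod 899)
3^16 ≡ 268^2 = 71824 ≡ 803 (mod 899)
3^32 ≡ 803^2 = 644809 ≡ 226 (mod 899)
3^64 ≡ 226^2 = 51076 ≡ 732 (mod 899)
3^128 ≡ 732^2 = 535824 ≡ 20 (mod 899)
3^256 ≡ 20^2 = 400 ≡ 400 (mod 899)
3^512 ≡ 400^2 = 160000 ≡ 877 (mod 899)
898 = 512 + 256 + 128 + 2 in binary powers of 2.
So 3^898 ≡ 877 · 400 · 20 · 9 ≡ 38 (mod 899).
Since 38 ≠ 1, base 3 is a Fermat witness: 899 is composite.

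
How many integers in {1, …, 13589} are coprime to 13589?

Factor: 13589 = 107 · 127.
φ(13589) = (107−1) · (127−1) = 106 · 126 = 13356.

13356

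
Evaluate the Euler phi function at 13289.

13056

Factor: 13289 = 97 · 137.
φ(13289) = (97−1) · (137−1) = 96 · 136 = 13056.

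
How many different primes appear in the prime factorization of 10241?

3

10241 = 7^2 · 209
209 = 11 · 19
10241 = 7^2 · 11 · 19, which has 3 distinct prime factors.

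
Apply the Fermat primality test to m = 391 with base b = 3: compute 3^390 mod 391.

151

3^1 ≡ 3 (mod 391)
3^2 ≡ 3^2 = 9 ≡ 9 (mod 391)
3^4 ≡ 9^2 = 81 ≡ 81 (mod 391)
3^8 ≡ 81^2 = 6561 ≡ 305 (mod 391)
3^16 ≡ 305^2 = 93025 ≡ 358 (mod 391)
3^32 ≡ 358^2 = 128164 ≡ 307 (mod 391)
3^64 ≡ 307^2 = 94249 ≡ 18 (mod 391)
3^128 ≡ 18^2 = 324 ≡ 324 (mod 391)
3^256 ≡ 324^2 = 104976 ≡ 188 (mod 391)
390 = 256 + 128 + 4 + 2 in binary powers of 2.
So 3^390 ≡ 188 · 324 · 81 · 9 ≡ 151 (mod 391).
Since 151 ≠ 1, base 3 is a Fermat witness: 391 is composite.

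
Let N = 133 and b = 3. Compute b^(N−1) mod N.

64

3^1 ≡ 3 (mod 133)
3^2 ≡ 3^2 = 9 ≡ 9 (mod 133)
3^4 ≡ 9^2 = 81 ≡ 81 (mod 133)
3^8 ≡ 81^2 = 6561 ≡ 44 (mod 133)
3^16 ≡ 44^2 = 1936 ≡ 74 (mod 133)
3^32 ≡ 74^2 = 5476 ≡ 23 (mod 133)
3^64 ≡ 23^2 = 529 ≡ 130 (mod 133)
3^128 ≡ 130^2 = 16900 ≡ 9 (mod 133)
132 = 128 + 4 in binary powers of 2.
So 3^132 ≡ 9 · 81 ≡ 64 (mod 133).
Since 64 ≠ 1, base 3 is a Fermat witness: 133 is composite.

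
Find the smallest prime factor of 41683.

41683 is odd.
Digit sum 22, not divisible by 3.
Ends in 3: not divisible by 5.
7: 41683 = 7·5954 + 5
11: 41683 = 11·3789 + 4
13: 41683 = 13·3206 + 5
17: 41683 = 17·2451 + 16
19: 41683 = 19·2193 + 16
23: 41683 = 23·1812 + 7
29: 41683 = 29·1437 + 10
31: 41683 = 31·1344 + 19
37: 41683 = 37·1126 + 21
41: 41683 = 41·1016 + 27
43: 41683 = 43·969 + 16
47: 41683 = 47·886 + 41
53: 41683 = 53·786 + 25
59: 41683 = 59·706 + 29
61: 41683 = 61·683 + 20
67: 41683 = 67·622 + 9
71: 41683 = 71·587 + 6
73: 41683 = 73·571

73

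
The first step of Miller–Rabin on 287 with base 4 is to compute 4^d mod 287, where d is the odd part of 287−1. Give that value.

287 − 1 = 286 = 2^1 · 143, so d = 143.
4^1 ≡ 4 (mod 287)
4^2 ≡ 4^2 = 16 ≡ 16 (mod 287)
4^4 ≡ 16^2 = 256 ≡ 256 (mod 287)
4^8 ≡ 256^2 = 65536 ≡ 100 (mod 287)
4^16 ≡ 100^2 = 10000 ≡ 242 (mod 287)
4^32 ≡ 242^2 = 58564 ≡ 16 (mod 287)
4^64 ≡ 16^2 = 256 ≡ 256 (mod 287)
4^128 ≡ 256^2 = 65536 ≡ 100 (mod 287)
143 = 128 + 8 + 4 + 2 + 1 in binary powers of 2.
So 4^143 ≡ 100 · 100 · 256 · 16 · 4 ≡ 23 (mod 287).
Squaring chain: 23; never reaches −1, so base 4 is a Miller–Rabin witness that 287 is composite.

23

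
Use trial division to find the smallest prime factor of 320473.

320473 is odd.
Digit sum 19, not divisible by 3.
Ends in 3: not divisible by 5.
7: 320473 = 7·45781 + 6
11: 320473 = 11·29133 + 10
13: 320473 = 13·24651 + 10
17: 320473 = 17·18851 + 6
19: 320473 = 19·16867

19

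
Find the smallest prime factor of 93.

3

93 is odd.
Digit sum 12, divisible by 3.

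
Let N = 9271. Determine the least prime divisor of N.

9271 is odd.
Digit sum 19, not divisible by 3.
Ends in 1: not divisible by 5.
7: 9271 = 7·1324 + 3
11: 9271 = 11·842 + 9
13: 9271 = 13·713 + 2
17: 9271 = 17·545 + 6
19: 9271 = 19·487 + 18
23: 9271 = 23·403 + 2
29: 9271 = 29·319 + 20
31: 9271 = 31·299 + 2
37: 9271 = 37·250 + 21
41: 9271 = 41·226 + 5
43: 9271 = 43·215 + 26
47: 9271 = 47·197 + 12
53: 9271 = 53·174 + 49
59: 9271 = 59·157 + 8
61: 9271 = 61·151 + 60
67: 9271 = 67·138 + 25
71: 9271 = 71·130 + 41
73: 9271 = 73·127

73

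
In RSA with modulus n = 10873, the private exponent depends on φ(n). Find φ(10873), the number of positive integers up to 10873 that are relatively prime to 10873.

10660

Factor: 10873 = 83 · 131.
φ(10873) = (83−1) · (131−1) = 82 · 130 = 10660.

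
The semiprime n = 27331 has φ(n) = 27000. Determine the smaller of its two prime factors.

151

φ(n) = (p−1)(q−1) = n − (p+q) + 1, so p + q = 27331 − 27000 + 1 = 332.
p and q are the roots of t² − 332t + 27331 = 0.
Discriminant: 332² − 4·27331 = 110224 − 109324 = 900; √900 = 30.
q = (332 − 30)/2 = 151, p = (332 + 30)/2 = 181.
Check: 151 · 181 = 27331.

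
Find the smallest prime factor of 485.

485 is odd.
Digit sum 17, not divisible by 3.
Ends in 5: divisible by 5.

5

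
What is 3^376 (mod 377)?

3^1 ≡ 3 (mod 377)
3^2 ≡ 3^2 = 9 ≡ 9 (mod 377)
3^4 ≡ 9^2 = 81 ≡ 81 (mod 377)
3^8 ≡ 81^2 = 6561 ≡ 152 (mod 377)
3^16 ≡ 152^2 = 23104 ≡ 107 (mod 377)
3^32 ≡ 107^2 = 11449 ≡ 139 (mod 377)
3^64 ≡ 139^2 = 19321 ≡ 94 (mod 377)
3^128 ≡ 94^2 = 8836 ≡ 165 (mod 377)
3^256 ≡ 165^2 = 27225 ≡ 81 (mod 377)
376 = 256 + 64 + 32 + 16 + 8 in binary powers of 2.
So 3^376 ≡ 81 · 94 · 139 · 107 · 152 ≡ 16 (mod 377).
Since 16 ≠ 1, base 3 is a Fermat witness: 377 is composite.

16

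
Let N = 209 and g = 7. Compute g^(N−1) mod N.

7^1 ≡ 7 (mod 209)
7^2 ≡ 7^2 = 49 ≡ 49 (mod 209)
7^4 ≡ 49^2 = 2401 ≡ 102 (mod 209)
7^8 ≡ 102^2 = 10404 ≡ 163 (mod 209)
7^16 ≡ 163^2 = 26569 ≡ 26 (mod 209)
7^32 ≡ 26^2 = 676 ≡ 49 (mod 209)
7^64 ≡ 49^2 = 2401 ≡ 102 (mod 209)
7^128 ≡ 102^2 = 10404 ≡ 163 (mod 209)
208 = 128 + 64 + 16 in binary powers of 2.
So 7^208 ≡ 163 · 102 · 26 ≡ 64 (mod 209).
Since 64 ≠ 1, base 7 is a Fermat witness: 209 is composite.

64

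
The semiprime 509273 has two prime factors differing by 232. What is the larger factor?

839

Since p = q + 232, we have 509273 = q(q + 232), so q² + 232q − 509273 = 0.
Discriminant: 232² + 4·509273 = 53824 + 2037092 = 2090916; √2090916 = 1446.
q = (−232 + 1446)/2 = 607, and p = q + 232 = 839.
Check: 607 · 839 = 509273.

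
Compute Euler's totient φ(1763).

Factor: 1763 = 41 · 43.
φ(1763) = (41−1) · (43−1) = 40 · 42 = 1680.

1680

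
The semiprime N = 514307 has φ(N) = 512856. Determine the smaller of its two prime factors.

613

φ(n) = (p−1)(q−1) = n − (p+q) + 1, so p + q = 514307 − 512856 + 1 = 1452.
p and q are the roots of t² − 1452t + 514307 = 0.
Discriminant: 1452² − 4·514307 = 2108304 − 2057228 = 51076; √51076 = 226.
q = (1452 − 226)/2 = 613, p = (1452 + 226)/2 = 839.
Check: 613 · 839 = 514307.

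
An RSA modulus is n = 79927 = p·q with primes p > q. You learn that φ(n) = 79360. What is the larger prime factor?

311

φ(n) = (p−1)(q−1) = n − (p+q) + 1, so p + q = 79927 − 79360 + 1 = 568.
p and q are the roots of t² − 568t + 79927 = 0.
Discriminant: 568² − 4·79927 = 322624 − 319708 = 2916; √2916 = 54.
q = (568 − 54)/2 = 257, p = (568 + 54)/2 = 311.
Check: 257 · 311 = 79927.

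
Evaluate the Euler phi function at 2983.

2808

Factor: 2983 = 19 · 157.
φ(2983) = (19−1) · (157−1) = 18 · 156 = 2808.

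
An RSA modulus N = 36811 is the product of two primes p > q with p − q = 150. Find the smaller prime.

131

Since p = q + 150, we have 36811 = q(q + 150), so q² + 150q − 36811 = 0.
Discriminant: 150² + 4·36811 = 22500 + 147244 = 169744; √169744 = 412.
q = (−150 + 412)/2 = 131, and p = q + 150 = 281.
Check: 131 · 281 = 36811.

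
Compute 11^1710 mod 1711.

11^1 ≡ 11 (mod 1711)
11^2 ≡ 11^2 = 121 ≡ 121 (mod 1711)
11^4 ≡ 121^2 = 14641 ≡ 953 (mod 1711)
11^8 ≡ 953^2 = 908209 ≡ 1379 (mod 1711)
11^16 ≡ 1379^2 = 1901641 ≡ 720 (mod 1711)
11^32 ≡ 720^2 = 518400 ≡ 1678 (mod 1711)
11^64 ≡ 1678^2 = 2815684 ≡ 1089 (mod 1711)
11^128 ≡ 1089^2 = 1185921 ≡ 198 (mod 1711)
11^256 ≡ 198^2 = 39204 ≡ 1562 (mod 1711)
11^512 ≡ 1562^2 = 2439844 ≡ 1669 (mod 1711)
11^1024 ≡ 1669^2 = 2785561 ≡ 53 (mod 1711)
1710 = 1024 + 512 + 128 + 32 + 8 + 4 + 2 in binary powers of 2.
So 11^1710 ≡ 53 · 1669 · 198 · 1678 · 1379 · 953 · 121 ≡ 1078 (mod 1711).
Since 1078 ≠ 1, base 11 is a Fermat witness: 1711 is composite.

1078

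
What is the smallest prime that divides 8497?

29

8497 is odd.
Digit sum 28, not divisible by 3.
Ends in 7: not divisible by 5.
7: 8497 = 7·1213 + 6
11: 8497 = 11·772 + 5
13: 8497 = 13·653 + 8
17: 8497 = 17·499 + 14
19: 8497 = 19·447 + 4
23: 8497 = 23·369 + 10
29: 8497 = 29·293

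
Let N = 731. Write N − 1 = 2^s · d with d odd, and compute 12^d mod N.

731 − 1 = 730 = 2^1 · 365, so d = 365.
12^1 ≡ 12 (mod 731)
12^2 ≡ 12^2 = 144 ≡ 144 (mod 731)
12^4 ≡ 144^2 = 20736 ≡ 268 (mod 731)
12^8 ≡ 268^2 = 71824 ≡ 186 (mod 731)
12^16 ≡ 186^2 = 34596 ≡ 239 (mod 731)
12^32 ≡ 239^2 = 57121 ≡ 103 (mod 731)
12^64 ≡ 103^2 = 10609 ≡ 375 (mod 731)
12^128 ≡ 375^2 = 140625 ≡ 273 (mod 731)
12^256 ≡ 273^2 = 74529 ≡ 698 (mod 731)
365 = 256 + 64 + 32 + 8 + 4 + 1 in binary powers of 2.
So 12^365 ≡ 698 · 375 · 103 · 186 · 268 · 12 ≡ 201 (mod 731).
Squaring chain: 201; never reaches −1, so base 12 is a Miller–Rabin witness that 731 is composite.

201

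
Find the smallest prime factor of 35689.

89

35689 is odd.
Digit sum 31, not divisible by 3.
Ends in 9: not divisible by 5.
7: 35689 = 7·5098 + 3
11: 35689 = 11·3244 + 5
13: 35689 = 13·2745 + 4
17: 35689 = 17·2099 + 6
19: 35689 = 19·1878 + 7
23: 35689 = 23·1551 + 16
29: 35689 = 29·1230 + 19
31: 35689 = 31·1151 + 8
37: 35689 = 37·964 + 21
41: 35689 = 41·870 + 19
43: 35689 = 43·829 + 42
47: 35689 = 47·759 + 16
53: 35689 = 53·673 + 20
59: 35689 = 59·604 + 53
61: 35689 = 61·585 + 4
67: 35689 = 67·532 + 45
71: 35689 = 71·502 + 47
73: 35689 = 73·488 + 65
79: 35689 = 79·451 + 60
83: 35689 = 83·429 + 82
89: 35689 = 89·401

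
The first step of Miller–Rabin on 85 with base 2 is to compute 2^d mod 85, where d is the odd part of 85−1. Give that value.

85 − 1 = 84 = 2^2 · 21, so d = 21.
2^1 ≡ 2 (mod 85)
2^2 ≡ 2^2 = 4 ≡ 4 (mod 85)
2^4 ≡ 4^2 = 16 ≡ 16 (mod 85)
2^8 ≡ 16^2 = 256 ≡ 1 (mod 85)
2^16 ≡ 1^2 = 1 ≡ 1 (mod 85)
21 = 16 + 4 + 1 in binary powers of 2.
So 2^21 ≡ 1 · 16 · 2 ≡ 32 (mod 85).
Squaring chain: 32 → 4; never reaches −1, so base 2 is a Miller–Rabin witness that 85 is composite.

32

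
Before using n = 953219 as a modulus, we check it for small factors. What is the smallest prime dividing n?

31

953219 is odd.
Digit sum 29, not divisible by 3.
Ends in 9: not divisible by 5.
7: 953219 = 7·136174 + 1
11: 953219 = 11·86656 + 3
13: 953219 = 13·73324 + 7
17: 953219 = 17·56071 + 12
19: 953219 = 19·50169 + 8
23: 953219 = 23·41444 + 7
29: 953219 = 29·32869 + 18
31: 953219 = 31·30749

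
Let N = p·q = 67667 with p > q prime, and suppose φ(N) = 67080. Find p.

φ(n) = (p−1)(q−1) = n − (p+q) + 1, so p + q = 67667 − 67080 + 1 = 588.
p and q are the roots of t² − 588t + 67667 = 0.
Discriminant: 588² − 4·67667 = 345744 − 270668 = 75076; √75076 = 274.
q = (588 − 274)/2 = 157, p = (588 + 274)/2 = 431.
Check: 157 · 431 = 67667.

431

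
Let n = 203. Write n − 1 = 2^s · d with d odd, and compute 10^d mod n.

131

203 − 1 = 202 = 2^1 · 101, so d = 101.
10^1 ≡ 10 (mod 203)
10^2 ≡ 10^2 = 100 ≡ 100 (mod 203)
10^4 ≡ 100^2 = 10000 ≡ 53 (mod 203)
10^8 ≡ 53^2 = 2809 ≡ 170 (mod 203)
10^16 ≡ 170^2 = 28900 ≡ 74 (mod 203)
10^32 ≡ 74^2 = 5476 ≡ 198 (mod 203)
10^64 ≡ 198^2 = 39204 ≡ 25 (mod 203)
101 = 64 + 32 + 4 + 1 in binary powers of 2.
So 10^101 ≡ 25 · 198 · 53 · 10 ≡ 131 (mod 203).
Squaring chain: 131; never reaches −1, so base 10 is a Miller–Rabin witness that 203 is composite.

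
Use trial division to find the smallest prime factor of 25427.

47

25427 is odd.
Digit sum 20, not divisible by 3.
Ends in 7: not divisible by 5.
7: 25427 = 7·3632 + 3
11: 25427 = 11·2311 + 6
13: 25427 = 13·1955 + 12
17: 25427 = 17·1495 + 12
19: 25427 = 19·1338 + 5
23: 25427 = 23·1105 + 12
29: 25427 = 29·876 + 23
31: 25427 = 31·820 + 7
37: 25427 = 37·687 + 8
41: 25427 = 41·620 + 7
43: 25427 = 43·591 + 14
47: 25427 = 47·541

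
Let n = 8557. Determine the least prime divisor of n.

43

8557 is odd.
Digit sum 25, not divisible by 3.
Ends in 7: not divisible by 5.
7: 8557 = 7·1222 + 3
11: 8557 = 11·777 + 10
13: 8557 = 13·658 + 3
17: 8557 = 17·503 + 6
19: 8557 = 19·450 + 7
23: 8557 = 23·372 + 1
29: 8557 = 29·295 + 2
31: 8557 = 31·276 + 1
37: 8557 = 37·231 + 10
41: 8557 = 41·208 + 29
43: 8557 = 43·199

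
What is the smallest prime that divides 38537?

38537 is odd.
Digit sum 26, not divisible by 3.
Ends in 7: not divisible by 5.
7: 38537 = 7·5505 + 2
11: 38537 = 11·3503 + 4
13: 38537 = 13·2964 + 5
17: 38537 = 17·2266 + 15
19: 38537 = 19·2028 + 5
23: 38537 = 23·1675 + 12
29: 38537 = 29·1328 + 25
31: 38537 = 31·1243 + 4
37: 38537 = 37·1041 + 20
41: 38537 = 41·939 + 38
43: 38537 = 43·896 + 9
47: 38537 = 47·819 + 44
53: 38537 = 53·727 + 6
59: 38537 = 59·653 + 10
61: 38537 = 61·631 + 46
67: 38537 = 67·575 + 12
71: 38537 = 71·542 + 55
73: 38537 = 73·527 + 66
79: 38537 = 79·487 + 64
83: 38537 = 83·464 + 25
89: 38537 = 89·433

89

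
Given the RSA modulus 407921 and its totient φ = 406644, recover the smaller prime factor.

619

φ(n) = (p−1)(q−1) = n − (p+q) + 1, so p + q = 407921 − 406644 + 1 = 1278.
p and q are the roots of t² − 1278t + 407921 = 0.
Discriminant: 1278² − 4·407921 = 1633284 − 1631684 = 1600; √1600 = 40.
q = (1278 − 40)/2 = 619, p = (1278 + 40)/2 = 659.
Check: 619 · 659 = 407921.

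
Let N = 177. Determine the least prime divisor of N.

177 is odd.
Digit sum 15, divisible by 3.

3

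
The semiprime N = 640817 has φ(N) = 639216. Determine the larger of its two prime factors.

829

φ(n) = (p−1)(q−1) = n − (p+q) + 1, so p + q = 640817 − 639216 + 1 = 1602.
p and q are the roots of t² − 1602t + 640817 = 0.
Discriminant: 1602² − 4·640817 = 2566404 − 2563268 = 3136; √3136 = 56.
q = (1602 − 56)/2 = 773, p = (1602 + 56)/2 = 829.
Check: 773 · 829 = 640817.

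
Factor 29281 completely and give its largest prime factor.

89

29281 = 7 · 4183
4183 = 47 · 89
89 is prime.
So 29281 = 7 · 47 · 89; the largest prime factor is 89.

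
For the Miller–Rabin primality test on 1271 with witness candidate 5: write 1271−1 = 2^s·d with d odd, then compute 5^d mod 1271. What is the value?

893

1271 − 1 = 1270 = 2^1 · 635, so d = 635.
5^1 ≡ 5 (mod 1271)
5^2 ≡ 5^2 = 25 ≡ 25 (mod 1271)
5^4 ≡ 25^2 = 625 ≡ 625 (mod 1271)
5^8 ≡ 625^2 = 390625 ≡ 428 (mod 1271)
5^16 ≡ 428^2 = 183184 ≡ 160 (mod 1271)
5^32 ≡ 160^2 = 25600 ≡ 180 (mod 1271)
5^64 ≡ 180^2 = 32400 ≡ 625 (mod 1271)
5^128 ≡ 625^2 = 390625 ≡ 428 (mod 1271)
5^256 ≡ 428^2 = 183184 ≡ 160 (mod 1271)
5^512 ≡ 160^2 = 25600 ≡ 180 (mod 1271)
635 = 512 + 64 + 32 + 16 + 8 + 2 + 1 in binary powers of 2.
So 5^635 ≡ 180 · 625 · 180 · 160 · 428 · 25 · 5 ≡ 893 (mod 1271).
Squaring chain: 893; never reaches −1, so base 5 is a Miller–Rabin witness that 1271 is composite.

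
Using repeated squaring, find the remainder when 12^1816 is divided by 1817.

1553

12^1 ≡ 12 (mod 1817)
12^2 ≡ 12^2 = 144 ≡ 144 (mod 1817)
12^4 ≡ 144^2 = 20736 ≡ 749 (mod 1817)
12^8 ≡ 749^2 = 561001 ≡ 1365 (mod 1817)
12^16 ≡ 1365^2 = 1863225 ≡ 800 (mod 1817)
12^32 ≡ 800^2 = 640000 ≡ 416 (mod 1817)
12^64 ≡ 416^2 = 173056 ≡ 441 (mod 1817)
12^128 ≡ 441^2 = 194481 ≡ 62 (mod 1817)
12^256 ≡ 62^2 = 3844 ≡ 210 (mod 1817)
12^512 ≡ 210^2 = 44100 ≡ 492 (mod 1817)
12^1024 ≡ 492^2 = 242064 ≡ 403 (mod 1817)
1816 = 1024 + 512 + 256 + 16 + 8 in binary powers of 2.
So 12^1816 ≡ 403 · 492 · 210 · 800 · 1365 ≡ 1553 (mod 1817).
Since 1553 ≠ 1, base 12 is a Fermat witness: 1817 is composite.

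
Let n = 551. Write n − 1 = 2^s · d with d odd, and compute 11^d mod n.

551 − 1 = 550 = 2^1 · 275, so d = 275.
11^1 ≡ 11 (mod 551)
11^2 ≡ 11^2 = 121 ≡ 121 (mod 551)
11^4 ≡ 121^2 = 14641 ≡ 315 (mod 551)
11^8 ≡ 315^2 = 99225 ≡ 45 (mod 551)
11^16 ≡ 45^2 = 2025 ≡ 372 (mod 551)
11^32 ≡ 372^2 = 138384 ≡ 83 (mod 551)
11^64 ≡ 83^2 = 6889 ≡ 277 (mod 551)
11^128 ≡ 277^2 = 76729 ≡ 140 (mod 551)
11^256 ≡ 140^2 = 19600 ≡ 315 (mod 551)
275 = 256 + 16 + 2 + 1 in binary powers of 2.
So 11^275 ≡ 315 · 372 · 121 · 11 ≡ 520 (mod 551).
Squaring chain: 520; never reaches −1, so base 11 is a Miller–Rabin witness that 551 is composite.

520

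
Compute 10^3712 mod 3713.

10^1 ≡ 10 (mod 3713)
10^2 ≡ 10^2 = 100 ≡ 100 (mod 3713)
10^4 ≡ 100^2 = 10000 ≡ 2574 (mod 3713)
10^8 ≡ 2574^2 = 6625476 ≡ 1484 (mod 3713)
10^16 ≡ 1484^2 = 2202256 ≡ 447 (mod 3713)
10^32 ≡ 447^2 = 199809 ≡ 3020 (mod 3713)
10^64 ≡ 3020^2 = 9120400 ≡ 1272 (mod 3713)
10^128 ≡ 1272^2 = 1617984 ≡ 2829 (mod 3713)
10^256 ≡ 2829^2 = 8003241 ≡ 1726 (mod 3713)
10^512 ≡ 1726^2 = 2979076 ≡ 1250 (mod 3713)
10^1024 ≡ 1250^2 = 1562500 ≡ 3040 (mod 3713)
10^2048 ≡ 3040^2 = 9241600 ≡ 3656 (mod 3713)
3712 = 2048 + 1024 + 512 + 128 in binary powers of 2.
So 10^3712 ≡ 3656 · 3040 · 1250 · 2829 ≡ 2550 (mod 3713).
Since 2550 ≠ 1, base 10 is a Fermat witness: 3713 is composite.

2550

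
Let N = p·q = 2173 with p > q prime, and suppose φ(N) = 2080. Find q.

φ(n) = (p−1)(q−1) = n − (p+q) + 1, so p + q = 2173 − 2080 + 1 = 94.
p and q are the roots of t² − 94t + 2173 = 0.
Discriminant: 94² − 4·2173 = 8836 − 8692 = 144; √144 = 12.
q = (94 − 12)/2 = 41, p = (94 + 12)/2 = 53.
Check: 41 · 53 = 2173.

41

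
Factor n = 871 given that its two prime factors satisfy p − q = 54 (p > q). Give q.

Since p = q + 54, we have 871 = q(q + 54), so q² + 54q − 871 = 0.
Discriminant: 54² + 4·871 = 2916 + 3484 = 6400; √6400 = 80.
q = (−54 + 80)/2 = 13, and p = q + 54 = 67.
Check: 13 · 67 = 871.

13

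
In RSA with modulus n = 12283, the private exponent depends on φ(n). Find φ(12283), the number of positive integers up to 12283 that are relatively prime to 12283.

Factor: 12283 = 71 · 173.
φ(12283) = (71−1) · (173−1) = 70 · 172 = 12040.

12040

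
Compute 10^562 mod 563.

1

10^1 ≡ 10 (mod 563)
10^2 ≡ 10^2 = 100 ≡ 100 (mod 563)
10^4 ≡ 100^2 = 10000 ≡ 429 (mod 563)
10^8 ≡ 429^2 = 184041 ≡ 503 (mod 563)
10^16 ≡ 503^2 = 253009 ≡ 222 (mod 563)
10^32 ≡ 222^2 = 49284 ≡ 303 (mod 563)
10^64 ≡ 303^2 = 91809 ≡ 40 (mod 563)
10^128 ≡ 40^2 = 1600 ≡ 474 (mod 563)
10^256 ≡ 474^2 = 224676 ≡ 39 (mod 563)
10^512 ≡ 39^2 = 1521 ≡ 395 (mod 563)
562 = 512 + 32 + 16 + 2 in binary powers of 2.
So 10^562 ≡ 395 · 303 · 222 · 100 ≡ 1 (mod 563).
Since the result is 1, base 10 gives no evidence that 563 is composite.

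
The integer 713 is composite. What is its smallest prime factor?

713 is odd.
Digit sum 11, not divisible by 3.
Ends in 3: not divisible by 5.
7: 713 = 7·101 + 6
11: 713 = 11·64 + 9
13: 713 = 13·54 + 11
17: 713 = 17·41 + 16
19: 713 = 19·37 + 10
23: 713 = 23·31

23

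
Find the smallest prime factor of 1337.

1337 is odd.
Digit sum 14, not divisible by 3.
Ends in 7: not divisible by 5.
7: 1337 = 7·191

7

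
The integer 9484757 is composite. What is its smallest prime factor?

97

9484757 is odd.
Digit sum 44, not divisible by 3.
Ends in 7: not divisible by 5.
7: 9484757 = 7·1354965 + 2
11: 9484757 = 11·862250 + 7
13: 9484757 = 13·729596 + 9
17: 9484757 = 17·557926 + 15
19: 9484757 = 19·499197 + 14
23: 9484757 = 23·412380 + 17
29: 9484757 = 29·327060 + 17
31: 9484757 = 31·305959 + 28
37: 9484757 = 37·256344 + 29
41: 9484757 = 41·231335 + 22
43: 9484757 = 43·220575 + 32
47: 9484757 = 47·201803 + 16
53: 9484757 = 53·178957 + 36
59: 9484757 = 59·160758 + 35
61: 9484757 = 61·155487 + 50
67: 9484757 = 67·141563 + 36
71: 9484757 = 71·133588 + 9
73: 9484757 = 73·129928 + 13
79: 9484757 = 79·120060 + 17
83: 9484757 = 83·114274 + 15
89: 9484757 = 89·106570 + 27
97: 9484757 = 97·97781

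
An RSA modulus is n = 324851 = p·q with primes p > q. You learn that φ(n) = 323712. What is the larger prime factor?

φ(n) = (p−1)(q−1) = n − (p+q) + 1, so p + q = 324851 − 323712 + 1 = 1140.
p and q are the roots of t² − 1140t + 324851 = 0.
Discriminant: 1140² − 4·324851 = 1299600 − 1299404 = 196; √196 = 14.
q = (1140 − 14)/2 = 563, p = (1140 + 14)/2 = 577.
Check: 563 · 577 = 324851.

577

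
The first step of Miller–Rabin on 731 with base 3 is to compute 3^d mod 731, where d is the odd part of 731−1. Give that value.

233

731 − 1 = 730 = 2^1 · 365, so d = 365.
3^1 ≡ 3 (mod 731)
3^2 ≡ 3^2 = 9 ≡ 9 (mod 731)
3^4 ≡ 9^2 = 81 ≡ 81 (mod 731)
3^8 ≡ 81^2 = 6561 ≡ 713 (mod 731)
3^16 ≡ 713^2 = 508369 ≡ 324 (mod 731)
3^32 ≡ 324^2 = 104976 ≡ 443 (mod 731)
3^64 ≡ 443^2 = 196249 ≡ 341 (mod 731)
3^128 ≡ 341^2 = 116281 ≡ 52 (mod 731)
3^256 ≡ 52^2 = 2704 ≡ 511 (mod 731)
365 = 256 + 64 + 32 + 8 + 4 + 1 in binary powers of 2.
So 3^365 ≡ 511 · 341 · 443 · 713 · 81 · 3 ≡ 233 (mod 731).
Squaring chain: 233; never reaches −1, so base 3 is a Miller–Rabin witness that 731 is composite.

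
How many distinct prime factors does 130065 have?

5

130065 = 3 · 43355
43355 = 5 · 8671
8671 = 13 · 667
667 = 23 · 29
130065 = 3 · 5 · 13 · 23 · 29, which has 5 distinct prime factors.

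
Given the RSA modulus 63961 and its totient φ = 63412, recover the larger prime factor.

φ(n) = (p−1)(q−1) = n − (p+q) + 1, so p + q = 63961 − 63412 + 1 = 550.
p and q are the roots of t² − 550t + 63961 = 0.
Discriminant: 550² − 4·63961 = 302500 − 255844 = 46656; √46656 = 216.
q = (550 − 216)/2 = 167, p = (550 + 216)/2 = 383.
Check: 167 · 383 = 63961.

383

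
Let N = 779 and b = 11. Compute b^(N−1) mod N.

11^1 ≡ 11 (mod 779)
11^2 ≡ 11^2 = 121 ≡ 121 (mod 779)
11^4 ≡ 121^2 = 14641 ≡ 619 (mod 779)
11^8 ≡ 619^2 = 383161 ≡ 672 (mod 779)
11^16 ≡ 672^2 = 451584 ≡ 543 (mod 779)
11^32 ≡ 543^2 = 294849 ≡ 387 (mod 779)
11^64 ≡ 387^2 = 149769 ≡ 201 (mod 779)
11^128 ≡ 201^2 = 40401 ≡ 672 (mod 779)
11^256 ≡ 672^2 = 451584 ≡ 543 (mod 779)
11^512 ≡ 543^2 = 294849 ≡ 387 (mod 779)
778 = 512 + 256 + 8 + 2 in binary powers of 2.
So 11^778 ≡ 387 · 543 · 672 · 121 ≡ 144 (mod 779).
Since 144 ≠ 1, base 11 is a Fermat witness: 779 is composite.

144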